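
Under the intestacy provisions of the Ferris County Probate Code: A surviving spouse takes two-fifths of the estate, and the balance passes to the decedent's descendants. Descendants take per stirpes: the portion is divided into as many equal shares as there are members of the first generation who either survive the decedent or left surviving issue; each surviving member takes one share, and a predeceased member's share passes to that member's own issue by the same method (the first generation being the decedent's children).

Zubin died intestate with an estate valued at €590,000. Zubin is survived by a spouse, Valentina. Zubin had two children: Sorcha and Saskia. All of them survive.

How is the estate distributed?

Valentina takes two-fifths of €590,000 = €236,000. The remaining €354,000 passes to the descendants.
The descendants' portion (€354,000) is divided into 2 shares of €177,000: Sorcha and Saskia each take €177,000.

Valentina: €236,000; Sorcha: €177,000; Saskia: €177,000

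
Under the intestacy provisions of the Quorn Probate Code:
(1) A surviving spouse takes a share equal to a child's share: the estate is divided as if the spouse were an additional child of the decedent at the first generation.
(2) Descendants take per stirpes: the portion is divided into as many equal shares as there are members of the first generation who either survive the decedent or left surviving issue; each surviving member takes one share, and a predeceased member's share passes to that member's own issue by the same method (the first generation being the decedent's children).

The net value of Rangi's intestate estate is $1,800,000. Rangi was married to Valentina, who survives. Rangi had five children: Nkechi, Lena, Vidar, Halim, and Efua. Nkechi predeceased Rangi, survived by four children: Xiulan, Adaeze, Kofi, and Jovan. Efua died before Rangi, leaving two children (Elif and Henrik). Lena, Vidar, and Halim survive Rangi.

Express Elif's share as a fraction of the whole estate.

The spouse counts as an additional share at the children's level, so there are 6 primary shares of $300,000. Valentina takes one such share ($300,000).
The children's combined portion ($1,500,000) is divided into 5 shares of $300,000: Lena, Vidar, and Halim each take $300,000; Nkechi's $300,000 share passes to Nkechi's issue; Efua's $300,000 share passes to Efua's issue.
Nkechi's share ($300,000) is divided into 4 shares of $75,000: Xiulan, Adaeze, Kofi, and Jovan each take $75,000.
Efua's share ($300,000) is divided into 2 shares of $150,000: Elif and Henrik each take $150,000.

Elif receives 1/12 of the estate.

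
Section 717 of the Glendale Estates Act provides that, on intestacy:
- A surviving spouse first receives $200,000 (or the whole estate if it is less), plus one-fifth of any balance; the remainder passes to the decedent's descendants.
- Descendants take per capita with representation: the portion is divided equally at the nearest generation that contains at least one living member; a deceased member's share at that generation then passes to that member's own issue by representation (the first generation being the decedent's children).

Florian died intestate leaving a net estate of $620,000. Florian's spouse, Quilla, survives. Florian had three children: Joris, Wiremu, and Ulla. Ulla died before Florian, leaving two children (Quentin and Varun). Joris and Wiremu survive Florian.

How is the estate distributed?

Quilla: $284,000; Joris: $112,000; Wiremu: $112,000; Quentin: $56,000; Varun: $56,000

Quilla first takes $200,000, leaving a balance of $420,000. Quilla then takes one-fifth of the balance ($84,000), for a total of $284,000. The remaining $336,000 passes to the descendants.
The descendants' portion ($336,000) is divided into 3 shares of $112,000: Joris and Wiremu each take $112,000; Ulla's $112,000 share passes to Ulla's issue.
Ulla's share ($112,000) is divided into 2 shares of $56,000: Quentin and Varun each take $56,000.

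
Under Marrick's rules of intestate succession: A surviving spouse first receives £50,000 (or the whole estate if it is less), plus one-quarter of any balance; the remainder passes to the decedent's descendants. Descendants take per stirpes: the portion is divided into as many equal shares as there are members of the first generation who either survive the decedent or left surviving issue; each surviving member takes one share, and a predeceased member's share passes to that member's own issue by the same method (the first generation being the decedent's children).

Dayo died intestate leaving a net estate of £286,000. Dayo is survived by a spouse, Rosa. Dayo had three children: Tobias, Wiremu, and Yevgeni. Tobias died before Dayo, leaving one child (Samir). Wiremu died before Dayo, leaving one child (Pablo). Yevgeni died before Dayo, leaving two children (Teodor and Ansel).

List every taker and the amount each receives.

Rosa: £109,000; Samir: £59,000; Pablo: £59,000; Teodor: £29,500; Ansel: £29,500

Rosa first takes £50,000, leaving a balance of £236,000. Rosa then takes one-quarter of the balance (£59,000), for a total of £109,000. The remaining £177,000 passes to the descendants.
The descendants' portion (£177,000) is divided into 3 shares of £59,000: Tobias's £59,000 share passes to Tobias's issue; Wiremu's £59,000 share passes to Wiremu's issue; Yevgeni's £59,000 share passes to Yevgeni's issue.
Tobias's share (£59,000) passes entirely to Samir.
Wiremu's share (£59,000) passes entirely to Pablo.
Yevgeni's share (£59,000) is divided into 2 shares of £29,500: Teodor and Ansel each take £29,500.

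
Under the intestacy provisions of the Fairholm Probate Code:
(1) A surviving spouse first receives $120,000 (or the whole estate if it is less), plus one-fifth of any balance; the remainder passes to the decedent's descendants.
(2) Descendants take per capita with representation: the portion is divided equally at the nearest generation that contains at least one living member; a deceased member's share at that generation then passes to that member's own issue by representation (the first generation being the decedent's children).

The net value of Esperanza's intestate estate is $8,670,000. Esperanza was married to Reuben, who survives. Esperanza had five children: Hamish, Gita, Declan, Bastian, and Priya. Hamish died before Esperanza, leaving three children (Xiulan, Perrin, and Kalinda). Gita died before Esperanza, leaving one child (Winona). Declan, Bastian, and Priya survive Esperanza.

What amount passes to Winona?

Reuben first takes $120,000, leaving a balance of $8,550,000. Reuben then takes one-fifth of the balance ($1,710,000), for a total of $1,830,000. The remaining $6,840,000 passes to the descendants.
The descendants' portion ($6,840,000) is divided into 5 shares of $1,368,000: Declan, Bastian, and Priya each take $1,368,000; Hamish's $1,368,000 share passes to Hamish's issue; Gita's $1,368,000 share passes to Gita's issue.
Hamish's share ($1,368,000) is divided into 3 shares of $456,000: Xiulan, Perrin, and Kalinda each take $456,000.
Gita's share ($1,368,000) passes entirely to Winona.

Winona receives $1,368,000.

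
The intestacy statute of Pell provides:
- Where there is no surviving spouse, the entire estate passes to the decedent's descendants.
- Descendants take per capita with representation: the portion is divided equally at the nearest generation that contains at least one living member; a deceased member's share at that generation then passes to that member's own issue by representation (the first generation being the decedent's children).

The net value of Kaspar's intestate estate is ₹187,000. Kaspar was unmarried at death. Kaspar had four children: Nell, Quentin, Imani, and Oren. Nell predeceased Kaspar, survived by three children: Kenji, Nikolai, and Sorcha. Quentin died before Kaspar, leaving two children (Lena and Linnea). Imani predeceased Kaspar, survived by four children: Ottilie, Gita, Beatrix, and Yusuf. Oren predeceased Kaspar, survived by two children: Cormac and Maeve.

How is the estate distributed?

The entire ₹187,000 passes to the descendants.
No child survives, so the initial division is made at the grandchildren's generation.
That amount (₹187,000) is divided into 11 shares of ₹17,000: Kenji, Nikolai, Sorcha, Lena, Linnea, Ottilie, Gita, Beatrix, Yusuf, Cormac, and Maeve each take ₹17,000.

Kenji: ₹17,000; Nikolai: ₹17,000; Sorcha: ₹17,000; Lena: ₹17,000; Linnea: ₹17,000; Ottilie: ₹17,000; Gita: ₹17,000; Beatrix: ₹17,000; Yusuf: ₹17,000; Cormac: ₹17,000; Maeve: ₹17,000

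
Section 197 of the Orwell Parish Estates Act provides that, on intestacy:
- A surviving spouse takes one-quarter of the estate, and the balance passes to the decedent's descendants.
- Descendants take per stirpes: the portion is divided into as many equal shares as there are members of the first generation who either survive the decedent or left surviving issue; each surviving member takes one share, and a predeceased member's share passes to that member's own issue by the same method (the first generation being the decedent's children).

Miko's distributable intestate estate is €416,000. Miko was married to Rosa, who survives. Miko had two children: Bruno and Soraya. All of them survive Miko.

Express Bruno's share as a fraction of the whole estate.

Rosa takes one-quarter of €416,000 = €104,000. The remaining €312,000 passes to the descendants.
The descendants' portion (€312,000) is divided into 2 shares of €156,000: Bruno and Soraya each take €156,000.

Bruno receives 3/8 of the estate.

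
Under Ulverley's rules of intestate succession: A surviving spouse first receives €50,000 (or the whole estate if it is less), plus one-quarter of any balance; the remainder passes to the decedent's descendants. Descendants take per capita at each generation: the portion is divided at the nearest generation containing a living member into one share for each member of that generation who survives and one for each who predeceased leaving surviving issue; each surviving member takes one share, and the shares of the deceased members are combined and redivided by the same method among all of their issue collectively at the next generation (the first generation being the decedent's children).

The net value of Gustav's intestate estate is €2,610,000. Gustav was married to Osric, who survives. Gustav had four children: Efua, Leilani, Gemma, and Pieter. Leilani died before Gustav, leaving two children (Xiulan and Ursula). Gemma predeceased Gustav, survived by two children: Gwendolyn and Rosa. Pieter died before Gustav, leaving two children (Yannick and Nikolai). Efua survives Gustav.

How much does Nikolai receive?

Osric first takes €50,000, leaving a balance of €2,560,000. Osric then takes one-quarter of the balance (€640,000), for a total of €690,000. The remaining €1,920,000 passes to the descendants.
The descendants' portion (€1,920,000) is divided at the children's generation into 4 shares of €480,000. Efua takes €480,000. The 3 shares of the deceased (Leilani, Gemma, and Pieter) are combined into a pool of €1,440,000.
That pool (€1,440,000) is divided at the grandchildren's generation equally among Xiulan, Ursula, Gwendolyn, Rosa, Yannick, and Nikolai: €240,000 each.

Nikolai receives €240,000.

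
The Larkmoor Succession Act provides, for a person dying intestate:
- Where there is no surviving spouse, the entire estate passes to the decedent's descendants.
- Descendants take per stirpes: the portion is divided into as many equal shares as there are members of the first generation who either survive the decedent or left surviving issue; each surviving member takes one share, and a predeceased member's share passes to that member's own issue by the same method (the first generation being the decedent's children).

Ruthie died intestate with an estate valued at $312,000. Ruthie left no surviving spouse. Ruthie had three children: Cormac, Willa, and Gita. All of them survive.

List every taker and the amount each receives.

The entire $312,000 passes to the descendants.
That amount ($312,000) is divided into 3 shares of $104,000: Cormac, Willa, and Gita each take $104,000.

Cormac: $104,000; Willa: $104,000; Gita: $104,000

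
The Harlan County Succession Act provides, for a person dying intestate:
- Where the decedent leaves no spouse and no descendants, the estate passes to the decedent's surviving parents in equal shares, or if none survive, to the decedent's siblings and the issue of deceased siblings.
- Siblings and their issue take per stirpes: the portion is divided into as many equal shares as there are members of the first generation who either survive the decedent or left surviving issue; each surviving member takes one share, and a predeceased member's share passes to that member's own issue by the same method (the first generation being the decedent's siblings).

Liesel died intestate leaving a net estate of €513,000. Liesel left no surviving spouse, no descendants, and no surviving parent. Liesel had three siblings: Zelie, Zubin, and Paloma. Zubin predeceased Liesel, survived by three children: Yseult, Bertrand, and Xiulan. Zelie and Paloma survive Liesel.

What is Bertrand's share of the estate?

The entire €513,000 passes to the siblings and their issue.
That amount (€513,000) is divided into 3 shares of €171,000: Zelie and Paloma each take €171,000; Zubin's €171,000 share passes to Zubin's issue.
Zubin's share (€171,000) is divided into 3 shares of €57,000: Yseult, Bertrand, and Xiulan each take €57,000.

Bertrand receives €57,000.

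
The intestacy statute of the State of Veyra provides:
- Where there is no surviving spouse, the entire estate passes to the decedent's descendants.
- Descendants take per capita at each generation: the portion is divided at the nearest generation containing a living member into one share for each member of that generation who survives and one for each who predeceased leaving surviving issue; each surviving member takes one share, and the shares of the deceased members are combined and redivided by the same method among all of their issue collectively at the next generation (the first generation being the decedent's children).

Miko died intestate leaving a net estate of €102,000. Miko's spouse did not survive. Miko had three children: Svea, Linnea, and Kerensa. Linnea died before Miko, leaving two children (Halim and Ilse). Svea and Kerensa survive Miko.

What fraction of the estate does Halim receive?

The entire €102,000 passes to the descendants.
That amount (€102,000) is divided at the children's generation into 3 shares of €34,000. Svea and Kerensa each take €34,000. The remaining share for the deceased Linnea (€34,000) is carried to the next generation.
That pool (€34,000) is divided at the grandchildren's generation equally among Halim and Ilse: €17,000 each.

Halim receives 1/6 of the estate.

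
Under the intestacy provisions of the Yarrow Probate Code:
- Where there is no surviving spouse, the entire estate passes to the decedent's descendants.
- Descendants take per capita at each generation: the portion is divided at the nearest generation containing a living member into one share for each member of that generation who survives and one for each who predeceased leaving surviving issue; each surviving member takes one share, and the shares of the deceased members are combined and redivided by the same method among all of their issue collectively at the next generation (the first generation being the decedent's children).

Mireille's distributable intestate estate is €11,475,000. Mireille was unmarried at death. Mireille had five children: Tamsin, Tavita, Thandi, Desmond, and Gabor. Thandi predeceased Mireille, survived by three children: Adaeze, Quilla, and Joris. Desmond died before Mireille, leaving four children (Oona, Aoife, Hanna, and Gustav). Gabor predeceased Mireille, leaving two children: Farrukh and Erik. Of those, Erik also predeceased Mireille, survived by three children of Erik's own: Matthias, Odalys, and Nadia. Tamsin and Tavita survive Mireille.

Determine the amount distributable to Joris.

The entire €11,475,000 passes to the descendants.
That amount (€11,475,000) is divided at the children's generation into 5 shares of €2,295,000. Tamsin and Tavita each take €2,295,000. The 3 shares of the deceased (Thandi, Desmond, and Gabor) are combined into a pool of €6,885,000.
That pool (€6,885,000) is divided at the grandchildren's generation into 9 shares of €765,000. Adaeze, Quilla, Joris, Oona, Aoife, Hanna, Gustav, and Farrukh each take €765,000. The remaining share for the deceased Erik (€765,000) is carried to the next generation.
That pool (€765,000) is divided at the great-grandchildren's generation equally among Matthias, Odalys, and Nadia: €255,000 each.

Joris receives €765,000.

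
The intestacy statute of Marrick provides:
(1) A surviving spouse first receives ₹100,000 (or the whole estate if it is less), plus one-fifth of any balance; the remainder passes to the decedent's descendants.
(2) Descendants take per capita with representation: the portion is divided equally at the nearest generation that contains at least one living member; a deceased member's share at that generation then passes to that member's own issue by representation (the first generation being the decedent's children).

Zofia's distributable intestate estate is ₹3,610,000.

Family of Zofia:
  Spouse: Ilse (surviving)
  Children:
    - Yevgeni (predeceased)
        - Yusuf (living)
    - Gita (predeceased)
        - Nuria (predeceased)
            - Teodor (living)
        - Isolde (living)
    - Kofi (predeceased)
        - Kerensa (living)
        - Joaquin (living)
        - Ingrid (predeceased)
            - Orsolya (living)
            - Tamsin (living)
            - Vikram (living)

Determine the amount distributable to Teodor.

Ilse first takes ₹100,000, leaving a balance of ₹3,510,000. Ilse then takes one-fifth of the balance (₹702,000), for a total of ₹802,000. The remaining ₹2,808,000 passes to the descendants.
No child survives, so the initial division is made at the grandchildren's generation.
The descendants' portion (₹2,808,000) is divided into 6 shares of ₹468,000: Yusuf, Isolde, Kerensa, and Joaquin each take ₹468,000; Nuria's ₹468,000 share passes to Nuria's issue; Ingrid's ₹468,000 share passes to Ingrid's issue.
Nuria's share (₹468,000) passes entirely to Teodor.
Ingrid's share (₹468,000) is divided into 3 shares of ₹156,000: Orsolya, Tamsin, and Vikram each take ₹156,000.

Teodor receives ₹468,000.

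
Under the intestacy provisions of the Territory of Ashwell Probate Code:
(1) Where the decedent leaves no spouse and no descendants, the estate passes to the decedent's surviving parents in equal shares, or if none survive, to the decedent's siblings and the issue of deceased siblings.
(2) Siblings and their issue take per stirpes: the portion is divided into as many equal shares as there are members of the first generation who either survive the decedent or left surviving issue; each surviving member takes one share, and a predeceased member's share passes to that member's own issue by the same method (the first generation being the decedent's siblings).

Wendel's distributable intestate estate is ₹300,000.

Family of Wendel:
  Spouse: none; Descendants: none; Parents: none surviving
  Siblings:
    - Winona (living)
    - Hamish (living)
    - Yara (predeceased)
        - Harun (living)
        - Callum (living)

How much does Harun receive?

The entire ₹300,000 passes to the siblings and their issue.
That amount (₹300,000) is divided into 3 shares of ₹100,000: Winona and Hamish each take ₹100,000; Yara's ₹100,000 share passes to Yara's issue.
Yara's share (₹100,000) is divided into 2 shares of ₹50,000: Harun and Callum each take ₹50,000.

Harun receives ₹50,000.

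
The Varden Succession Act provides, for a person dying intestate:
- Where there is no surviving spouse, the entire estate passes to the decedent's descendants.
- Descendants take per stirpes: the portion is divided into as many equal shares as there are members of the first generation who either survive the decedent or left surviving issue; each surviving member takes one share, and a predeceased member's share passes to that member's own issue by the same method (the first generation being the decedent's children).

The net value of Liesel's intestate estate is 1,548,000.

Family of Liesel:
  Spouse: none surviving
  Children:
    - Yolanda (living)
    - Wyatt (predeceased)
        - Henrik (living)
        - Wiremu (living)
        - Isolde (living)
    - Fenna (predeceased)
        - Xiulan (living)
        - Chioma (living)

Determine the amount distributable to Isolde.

The entire 1,548,000 passes to the descendants.
That amount (1,548,000) is divided into 3 shares of 516,000: Yolanda takes 516,000; Wyatt's 516,000 share passes to Wyatt's issue; Fenna's 516,000 share passes to Fenna's issue.
Wyatt's share (516,000) is divided into 3 shares of 172,000: Henrik, Wiremu, and Isolde each take 172,000.
Fenna's share (516,000) is divided into 2 shares of 258,000: Xiulan and Chioma each take 258,000.

Isolde receives 172,000.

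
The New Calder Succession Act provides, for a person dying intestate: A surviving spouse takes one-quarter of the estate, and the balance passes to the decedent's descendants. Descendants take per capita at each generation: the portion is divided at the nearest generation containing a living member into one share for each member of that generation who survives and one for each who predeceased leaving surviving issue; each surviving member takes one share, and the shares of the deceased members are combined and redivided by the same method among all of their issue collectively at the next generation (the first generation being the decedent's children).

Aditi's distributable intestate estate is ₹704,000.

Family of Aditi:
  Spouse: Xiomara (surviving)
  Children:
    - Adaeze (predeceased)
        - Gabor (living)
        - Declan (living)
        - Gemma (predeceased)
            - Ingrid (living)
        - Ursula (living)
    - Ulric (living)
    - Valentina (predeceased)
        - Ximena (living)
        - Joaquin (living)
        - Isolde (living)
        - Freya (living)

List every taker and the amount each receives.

Xiomara: ₹176,000; Gabor: ₹44,000; Declan: ₹44,000; Ingrid: ₹44,000; Ursula: ₹44,000; Ulric: ₹176,000; Ximena: ₹44,000; Joaquin: ₹44,000; Isolde: ₹44,000; Freya: ₹44,000

Xiomara takes one-quarter of ₹704,000 = ₹176,000. The remaining ₹528,000 passes to the descendants.
The descendants' portion (₹528,000) is divided at the children's generation into 3 shares of ₹176,000. Ulric takes ₹176,000. The 2 shares of the deceased (Adaeze and Valentina) are combined into a pool of ₹352,000.
That pool (₹352,000) is divided at the grandchildren's generation into 8 shares of ₹44,000. Gabor, Declan, Ursula, Ximena, Joaquin, Isolde, and Freya each take ₹44,000. The remaining share for the deceased Gemma (₹44,000) is carried to the next generation.
That pool (₹44,000) passes entirely to Ingrid, the sole taker at the great-grandchildren's generation.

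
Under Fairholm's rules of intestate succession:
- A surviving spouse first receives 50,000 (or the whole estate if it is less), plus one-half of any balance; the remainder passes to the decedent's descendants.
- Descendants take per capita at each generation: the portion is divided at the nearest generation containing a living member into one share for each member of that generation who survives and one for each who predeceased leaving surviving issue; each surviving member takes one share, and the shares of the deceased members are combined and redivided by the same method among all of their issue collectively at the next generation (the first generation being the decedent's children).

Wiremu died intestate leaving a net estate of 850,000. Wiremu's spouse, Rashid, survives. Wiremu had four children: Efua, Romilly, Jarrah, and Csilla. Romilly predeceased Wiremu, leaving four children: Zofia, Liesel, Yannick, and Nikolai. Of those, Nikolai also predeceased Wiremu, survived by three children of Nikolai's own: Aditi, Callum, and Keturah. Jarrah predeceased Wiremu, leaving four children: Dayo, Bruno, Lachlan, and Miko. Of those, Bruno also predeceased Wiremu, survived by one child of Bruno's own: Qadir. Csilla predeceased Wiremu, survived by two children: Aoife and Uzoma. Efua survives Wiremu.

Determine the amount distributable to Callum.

Callum receives 15,000.

Rashid first takes 50,000, leaving a balance of 800,000. Rashid then takes one-half of the balance (400,000), for a total of 450,000. The remaining 400,000 passes to the descendants.
The descendants' portion (400,000) is divided at the children's generation into 4 shares of 100,000. Efua takes 100,000. The 3 shares of the deceased (Romilly, Jarrah, and Csilla) are combined into a pool of 300,000.
That pool (300,000) is divided at the grandchildren's generation into 10 shares of 30,000. Zofia, Liesel, Yannick, Dayo, Lachlan, Miko, Aoife, and Uzoma each take 30,000. The 2 shares of the deceased (Nikolai and Bruno) are combined into a pool of 60,000.
That pool (60,000) is divided at the great-grandchildren's generation equally among Aditi, Callum, Keturah, and Qadir: 15,000 each.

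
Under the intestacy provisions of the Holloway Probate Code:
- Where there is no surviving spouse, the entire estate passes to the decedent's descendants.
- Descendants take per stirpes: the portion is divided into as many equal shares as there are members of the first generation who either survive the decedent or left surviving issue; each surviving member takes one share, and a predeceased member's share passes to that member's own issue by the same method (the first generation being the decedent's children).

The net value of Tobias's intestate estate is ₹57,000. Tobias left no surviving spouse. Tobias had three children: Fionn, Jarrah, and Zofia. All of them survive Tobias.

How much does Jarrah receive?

The entire ₹57,000 passes to the descendants.
That amount (₹57,000) is divided into 3 shares of ₹19,000: Fionn, Jarrah, and Zofia each take ₹19,000.

Jarrah receives ₹19,000.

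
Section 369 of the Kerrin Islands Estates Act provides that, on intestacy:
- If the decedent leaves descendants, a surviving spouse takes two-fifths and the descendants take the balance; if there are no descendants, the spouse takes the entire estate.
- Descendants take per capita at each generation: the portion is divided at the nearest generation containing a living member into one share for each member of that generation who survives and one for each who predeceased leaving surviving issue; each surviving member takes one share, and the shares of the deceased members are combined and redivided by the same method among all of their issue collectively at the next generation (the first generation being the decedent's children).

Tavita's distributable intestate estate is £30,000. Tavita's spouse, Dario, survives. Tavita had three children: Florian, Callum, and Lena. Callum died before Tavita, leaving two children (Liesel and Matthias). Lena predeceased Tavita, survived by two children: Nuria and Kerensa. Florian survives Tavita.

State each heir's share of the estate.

Dario: £12,000; Florian: £6,000; Liesel: £3,000; Matthias: £3,000; Nuria: £3,000; Kerensa: £3,000

Dario takes two-fifths of £30,000 = £12,000. The remaining £18,000 passes to the descendants.
The descendants' portion (£18,000) is divided at the children's generation into 3 shares of £6,000. Florian takes £6,000. The 2 shares of the deceased (Callum and Lena) are combined into a pool of £12,000.
That pool (£12,000) is divided at the grandchildren's generation equally among Liesel, Matthias, Nuria, and Kerensa: £3,000 each.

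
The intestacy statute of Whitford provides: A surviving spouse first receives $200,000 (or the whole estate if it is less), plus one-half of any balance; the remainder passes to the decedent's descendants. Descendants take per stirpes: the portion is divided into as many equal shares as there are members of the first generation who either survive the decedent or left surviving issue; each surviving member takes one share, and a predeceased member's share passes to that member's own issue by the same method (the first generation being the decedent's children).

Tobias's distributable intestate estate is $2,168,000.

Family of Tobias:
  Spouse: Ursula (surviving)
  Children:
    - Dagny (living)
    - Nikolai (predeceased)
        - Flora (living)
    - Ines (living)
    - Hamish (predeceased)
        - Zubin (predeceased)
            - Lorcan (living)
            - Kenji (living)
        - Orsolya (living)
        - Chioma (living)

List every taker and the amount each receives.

Ursula: $1,184,000; Dagny: $246,000; Flora: $246,000; Ines: $246,000; Lorcan: $41,000; Kenji: $41,000; Orsolya: $82,000; Chioma: $82,000

Ursula first takes $200,000, leaving a balance of $1,968,000. Ursula then takes one-half of the balance ($984,000), for a total of $1,184,000. The remaining $984,000 passes to the descendants.
The descendants' portion ($984,000) is divided into 4 shares of $246,000: Dagny and Ines each take $246,000; Nikolai's $246,000 share passes to Nikolai's issue; Hamish's $246,000 share passes to Hamish's issue.
Nikolai's share ($246,000) passes entirely to Flora.
Hamish's share ($246,000) is divided into 3 shares of $82,000: Orsolya and Chioma each take $82,000; Zubin's $82,000 share passes to Zubin's issue.
Zubin's share ($82,000) is divided into 2 shares of $41,000: Lorcan and Kenji each take $41,000.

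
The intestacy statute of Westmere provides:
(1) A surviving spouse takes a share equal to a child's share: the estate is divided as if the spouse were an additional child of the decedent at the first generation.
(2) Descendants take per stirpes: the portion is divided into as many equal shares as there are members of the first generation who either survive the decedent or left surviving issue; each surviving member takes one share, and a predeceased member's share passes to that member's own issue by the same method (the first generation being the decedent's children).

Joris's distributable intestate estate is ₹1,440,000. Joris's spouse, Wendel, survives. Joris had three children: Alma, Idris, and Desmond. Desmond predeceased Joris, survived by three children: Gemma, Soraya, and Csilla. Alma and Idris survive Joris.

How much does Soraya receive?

Soraya receives ₹120,000.

The spouse counts as an additional share at the children's level, so there are 4 primary shares of ₹360,000. Wendel takes one such share (₹360,000).
The children's combined portion (₹1,080,000) is divided into 3 shares of ₹360,000: Alma and Idris each take ₹360,000; Desmond's ₹360,000 share passes to Desmond's issue.
Desmond's share (₹360,000) is divided into 3 shares of ₹120,000: Gemma, Soraya, and Csilla each take ₹120,000.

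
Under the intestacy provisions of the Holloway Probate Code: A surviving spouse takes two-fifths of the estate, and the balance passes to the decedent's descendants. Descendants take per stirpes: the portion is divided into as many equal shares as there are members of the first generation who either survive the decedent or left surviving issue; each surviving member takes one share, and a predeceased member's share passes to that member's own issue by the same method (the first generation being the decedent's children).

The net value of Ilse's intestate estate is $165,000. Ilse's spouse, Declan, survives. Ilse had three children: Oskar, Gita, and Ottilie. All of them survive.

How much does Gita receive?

Declan takes two-fifths of $165,000 = $66,000. The remaining $99,000 passes to the descendants.
The descendants' portion ($99,000) is divided into 3 shares of $33,000: Oskar, Gita, and Ottilie each take $33,000.

Gita receives $33,000.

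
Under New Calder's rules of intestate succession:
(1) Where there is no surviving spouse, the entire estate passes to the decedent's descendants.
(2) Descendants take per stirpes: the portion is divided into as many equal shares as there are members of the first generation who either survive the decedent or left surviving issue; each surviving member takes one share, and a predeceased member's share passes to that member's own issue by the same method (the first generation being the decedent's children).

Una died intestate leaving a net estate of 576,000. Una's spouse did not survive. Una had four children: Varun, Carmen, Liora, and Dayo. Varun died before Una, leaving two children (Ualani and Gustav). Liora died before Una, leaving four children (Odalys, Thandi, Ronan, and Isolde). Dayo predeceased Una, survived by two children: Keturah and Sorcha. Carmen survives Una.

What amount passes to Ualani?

The entire 576,000 passes to the descendants.
That amount (576,000) is divided into 4 shares of 144,000: Carmen takes 144,000; Varun's 144,000 share passes to Varun's issue; Liora's 144,000 share passes to Liora's issue; Dayo's 144,000 share passes to Dayo's issue.
Varun's share (144,000) is divided into 2 shares of 72,000: Ualani and Gustav each take 72,000.
Liora's share (144,000) is divided into 4 shares of 36,000: Odalys, Thandi, Ronan, and Isolde each take 36,000.
Dayo's share (144,000) is divided into 2 shares of 72,000: Keturah and Sorcha each take 72,000.

Ualani receives 72,000.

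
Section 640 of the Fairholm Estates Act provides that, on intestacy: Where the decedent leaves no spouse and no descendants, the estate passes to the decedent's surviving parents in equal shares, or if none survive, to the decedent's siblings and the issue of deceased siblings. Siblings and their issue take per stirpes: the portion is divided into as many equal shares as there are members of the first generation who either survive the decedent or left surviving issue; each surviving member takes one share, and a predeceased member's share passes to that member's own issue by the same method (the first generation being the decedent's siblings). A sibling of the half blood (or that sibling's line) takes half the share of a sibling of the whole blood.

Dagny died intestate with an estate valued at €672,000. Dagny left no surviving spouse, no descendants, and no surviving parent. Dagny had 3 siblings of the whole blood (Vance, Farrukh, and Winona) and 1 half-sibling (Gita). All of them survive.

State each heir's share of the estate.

Vance: €192,000; Farrukh: €192,000; Gita: €96,000; Winona: €192,000

The entire €672,000 passes to the siblings and their issue.
Counting each half-blood sibling's line as half a unit, there are 7/2 units in €672,000, so one unit is €192,000. Whole-blood lines (Vance, Farrukh, and Winona) take €192,000 each; half-blood lines (Gita) take €96,000 each.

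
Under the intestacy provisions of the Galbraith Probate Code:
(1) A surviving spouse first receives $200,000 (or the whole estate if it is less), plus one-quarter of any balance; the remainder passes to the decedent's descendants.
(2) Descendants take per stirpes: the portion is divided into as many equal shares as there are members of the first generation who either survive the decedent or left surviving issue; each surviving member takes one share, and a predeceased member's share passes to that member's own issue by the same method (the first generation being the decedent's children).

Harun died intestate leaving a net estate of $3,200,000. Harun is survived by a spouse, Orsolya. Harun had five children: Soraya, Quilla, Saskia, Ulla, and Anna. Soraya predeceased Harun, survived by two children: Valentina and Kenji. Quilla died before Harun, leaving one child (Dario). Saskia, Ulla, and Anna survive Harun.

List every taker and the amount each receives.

Orsolya: $950,000; Valentina: $225,000; Kenji: $225,000; Dario: $450,000; Saskia: $450,000; Ulla: $450,000; Anna: $450,000

Orsolya first takes $200,000, leaving a balance of $3,000,000. Orsolya then takes one-quarter of the balance ($750,000), for a total of $950,000. The remaining $2,250,000 passes to the descendants.
The descendants' portion ($2,250,000) is divided into 5 shares of $450,000: Saskia, Ulla, and Anna each take $450,000; Soraya's $450,000 share passes to Soraya's issue; Quilla's $450,000 share passes to Quilla's issue.
Soraya's share ($450,000) is divided into 2 shares of $225,000: Valentina and Kenji each take $225,000.
Quilla's share ($450,000) passes entirely to Dario.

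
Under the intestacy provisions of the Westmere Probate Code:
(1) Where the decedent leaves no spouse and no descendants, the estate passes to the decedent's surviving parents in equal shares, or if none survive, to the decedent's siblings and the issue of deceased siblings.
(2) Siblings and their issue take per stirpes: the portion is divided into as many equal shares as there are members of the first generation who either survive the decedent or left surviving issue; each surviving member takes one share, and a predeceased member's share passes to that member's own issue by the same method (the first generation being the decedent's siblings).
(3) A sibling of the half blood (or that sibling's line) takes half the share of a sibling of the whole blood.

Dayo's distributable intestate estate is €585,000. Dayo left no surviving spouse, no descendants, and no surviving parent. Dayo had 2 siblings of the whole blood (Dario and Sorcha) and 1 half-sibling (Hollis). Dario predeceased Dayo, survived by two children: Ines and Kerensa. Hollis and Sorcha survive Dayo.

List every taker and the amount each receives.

Ines: €117,000; Kerensa: €117,000; Hollis: €117,000; Sorcha: €234,000

The entire €585,000 passes to the siblings and their issue.
Counting each half-blood sibling's line as half a unit, there are 5/2 units in €585,000, so one unit is €234,000. Whole-blood lines (Dario and Sorcha) take €234,000 each; half-blood lines (Hollis) take €117,000 each.
Dario's share (€234,000) is divided into 2 shares of €117,000: Ines and Kerensa each take €117,000.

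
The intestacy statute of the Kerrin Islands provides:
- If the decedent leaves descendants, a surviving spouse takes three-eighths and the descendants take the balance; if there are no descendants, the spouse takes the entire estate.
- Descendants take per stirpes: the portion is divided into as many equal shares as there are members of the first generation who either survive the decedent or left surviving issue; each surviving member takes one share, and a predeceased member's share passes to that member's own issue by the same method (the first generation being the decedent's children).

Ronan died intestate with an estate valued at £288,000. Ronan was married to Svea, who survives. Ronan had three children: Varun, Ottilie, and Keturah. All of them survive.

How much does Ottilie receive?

Svea takes three-eighths of £288,000 = £108,000. The remaining £180,000 passes to the descendants.
The descendants' portion (£180,000) is divided into 3 shares of £60,000: Varun, Ottilie, and Keturah each take £60,000.

Ottilie receives £60,000.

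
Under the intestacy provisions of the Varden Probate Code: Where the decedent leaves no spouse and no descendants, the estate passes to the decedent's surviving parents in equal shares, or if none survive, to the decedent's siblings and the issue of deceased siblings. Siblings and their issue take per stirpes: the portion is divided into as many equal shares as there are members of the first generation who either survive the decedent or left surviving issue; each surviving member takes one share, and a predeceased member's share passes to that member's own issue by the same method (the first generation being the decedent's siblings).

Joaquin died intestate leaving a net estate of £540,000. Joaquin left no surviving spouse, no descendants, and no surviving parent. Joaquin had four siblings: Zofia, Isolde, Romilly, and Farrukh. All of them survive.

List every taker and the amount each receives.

The entire £540,000 passes to the siblings and their issue.
That amount (£540,000) is divided into 4 shares of £135,000: Zofia, Isolde, Romilly, and Farrukh each take £135,000.

Zofia: £135,000; Isolde: £135,000; Romilly: £135,000; Farrukh: £135,000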